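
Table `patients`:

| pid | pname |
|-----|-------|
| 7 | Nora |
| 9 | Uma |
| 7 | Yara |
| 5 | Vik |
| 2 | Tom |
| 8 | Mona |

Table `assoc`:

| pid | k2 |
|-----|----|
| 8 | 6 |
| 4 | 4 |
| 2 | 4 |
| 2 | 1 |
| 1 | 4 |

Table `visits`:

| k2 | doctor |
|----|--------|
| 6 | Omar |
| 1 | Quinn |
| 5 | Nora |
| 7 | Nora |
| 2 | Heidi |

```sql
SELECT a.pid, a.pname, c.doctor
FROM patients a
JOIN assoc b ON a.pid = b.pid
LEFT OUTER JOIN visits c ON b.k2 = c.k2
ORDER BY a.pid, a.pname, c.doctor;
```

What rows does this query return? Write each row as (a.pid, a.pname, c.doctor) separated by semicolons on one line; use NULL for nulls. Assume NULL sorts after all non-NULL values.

Step 1 — a INNER JOIN b on pid → 3 row(s).
Then LEFT JOIN `visits c` on k2: each of those 3 rows is kept; rows whose b.k2 has no match in c get NULL for c's columns.

(2, Tom, Quinn); (2, Tom, NULL); (8, Mona, Omar)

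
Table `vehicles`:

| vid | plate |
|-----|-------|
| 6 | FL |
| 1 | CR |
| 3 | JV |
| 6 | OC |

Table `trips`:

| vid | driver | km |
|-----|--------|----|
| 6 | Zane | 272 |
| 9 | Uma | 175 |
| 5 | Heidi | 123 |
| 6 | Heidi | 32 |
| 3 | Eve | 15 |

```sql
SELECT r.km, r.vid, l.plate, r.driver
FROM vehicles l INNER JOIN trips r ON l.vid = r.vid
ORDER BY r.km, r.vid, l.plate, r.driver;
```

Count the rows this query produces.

5

INNER JOIN keeps only pairs where the ON condition holds.
Matching on l.vid = r.vid.
- l row (vid=6): matches 2 r row(s) → 2 output row(s).
- l row (vid=1): no match → dropped.
- l row (vid=3): matches 1 r row(s) → 1 output row(s).
- l row (vid=6): matches 2 r row(s) → 2 output row(s).
Total: 5 rows.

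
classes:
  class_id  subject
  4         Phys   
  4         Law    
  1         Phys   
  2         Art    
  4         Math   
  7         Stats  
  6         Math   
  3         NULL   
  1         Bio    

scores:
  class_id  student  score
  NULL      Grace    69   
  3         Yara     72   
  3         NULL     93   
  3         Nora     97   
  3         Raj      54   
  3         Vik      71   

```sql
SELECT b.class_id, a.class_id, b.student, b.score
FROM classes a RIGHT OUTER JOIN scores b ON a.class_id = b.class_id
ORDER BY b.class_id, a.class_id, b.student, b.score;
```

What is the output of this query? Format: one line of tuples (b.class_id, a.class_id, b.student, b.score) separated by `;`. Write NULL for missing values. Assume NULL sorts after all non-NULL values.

(3, 3, Nora, 97); (3, 3, Raj, 54); (3, 3, Vik, 71); (3, 3, Yara, 72); (3, 3, NULL, 93); (NULL, NULL, Grace, 69)

RIGHT JOIN keeps every row from `scores`; unmatched rows get NULL for `classes`'s columns.
Matching on a.class_id = b.class_id. A NULL in a compared column never satisfies the condition.
- a (class_id=4) has no partner in b.
- a (class_id=4) has no partner in b.
- a (class_id=1) has no partner in b.
- a (class_id=2) has no partner in b.
- a (class_id=4) has no partner in b.
- a (class_id=7) has no partner in b.
- a (class_id=6) has no partner in b.
- a (class_id=3) pairs with 5 row(s) of b.
- a (class_id=1) has no partner in b.
- 1 b row(s) had no a match → kept, a columns NULL.
After projecting and ordering:
b.class_id | a.class_id | b.student | b.score
3 | 3 | Nora | 97
3 | 3 | Raj | 54
3 | 3 | Vik | 71
3 | 3 | Yara | 72
3 | 3 | NULL | 93
NULL | NULL | Grace | 69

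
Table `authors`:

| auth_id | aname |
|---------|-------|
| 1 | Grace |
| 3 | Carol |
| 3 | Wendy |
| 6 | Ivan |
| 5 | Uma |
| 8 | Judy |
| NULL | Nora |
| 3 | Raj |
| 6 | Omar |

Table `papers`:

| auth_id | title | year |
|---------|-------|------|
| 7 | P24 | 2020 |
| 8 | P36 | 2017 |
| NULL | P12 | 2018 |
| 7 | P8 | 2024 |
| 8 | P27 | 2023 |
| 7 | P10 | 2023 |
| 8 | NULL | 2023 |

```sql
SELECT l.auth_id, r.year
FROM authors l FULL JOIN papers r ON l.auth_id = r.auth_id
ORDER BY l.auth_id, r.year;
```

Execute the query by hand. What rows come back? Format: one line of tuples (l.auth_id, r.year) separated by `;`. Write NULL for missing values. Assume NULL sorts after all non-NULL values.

(1, NULL); (3, NULL); (3, NULL); (3, NULL); (5, NULL); (6, NULL); (6, NULL); (8, 2017); (8, 2023); (8, 2023); (NULL, 2018); (NULL, 2020); (NULL, 2023); (NULL, 2024); (NULL, NULL)

FULL OUTER JOIN keeps every row from both sides; unmatched rows get NULL for the other side's columns.
Matching on l.auth_id = r.auth_id. A NULL in a compared column never satisfies the condition.
- l[0] auth_id=1 → no match; kept with NULLs on the r side.
- l[1] auth_id=3 → no match; kept with NULLs on the r side.
- l[2] auth_id=3 → no match; kept with NULLs on the r side.
- l[3] auth_id=6 → no match; kept with NULLs on the r side.
- l[4] auth_id=5 → no match; kept with NULLs on the r side.
- l[5] auth_id=8 → 3 match(es) in r → 3 row(s).
- l[6] auth_id=NULL → no match; kept with NULLs on the r side.
- l[7] auth_id=3 → no match; kept with NULLs on the r side.
- l[8] auth_id=6 → no match; kept with NULLs on the r side.
- 4 r row(s) had no l match → kept, l columns NULL.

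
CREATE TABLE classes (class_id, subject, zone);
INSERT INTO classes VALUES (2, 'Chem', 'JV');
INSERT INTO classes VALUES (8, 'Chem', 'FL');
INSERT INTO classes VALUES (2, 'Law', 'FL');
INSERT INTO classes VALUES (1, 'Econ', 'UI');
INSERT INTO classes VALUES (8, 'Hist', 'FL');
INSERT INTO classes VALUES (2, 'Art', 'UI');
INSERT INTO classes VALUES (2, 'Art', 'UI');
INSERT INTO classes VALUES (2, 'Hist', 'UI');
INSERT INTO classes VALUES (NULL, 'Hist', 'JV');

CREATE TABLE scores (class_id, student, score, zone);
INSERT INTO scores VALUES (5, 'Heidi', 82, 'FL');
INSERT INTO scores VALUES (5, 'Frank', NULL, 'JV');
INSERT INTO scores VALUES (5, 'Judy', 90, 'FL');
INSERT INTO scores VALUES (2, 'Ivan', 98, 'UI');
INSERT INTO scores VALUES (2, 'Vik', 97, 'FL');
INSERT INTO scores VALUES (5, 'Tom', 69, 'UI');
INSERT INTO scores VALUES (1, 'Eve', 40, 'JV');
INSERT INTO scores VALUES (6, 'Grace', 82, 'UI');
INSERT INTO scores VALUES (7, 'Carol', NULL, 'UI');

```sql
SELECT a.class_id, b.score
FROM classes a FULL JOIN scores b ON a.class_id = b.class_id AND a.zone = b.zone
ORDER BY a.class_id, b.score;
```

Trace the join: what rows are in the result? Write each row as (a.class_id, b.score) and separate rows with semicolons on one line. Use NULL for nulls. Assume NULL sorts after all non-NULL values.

(1, NULL); (2, 97); (2, 98); (2, 98); (2, 98); (2, NULL); (8, NULL); (8, NULL); (NULL, 40); (NULL, 69); (NULL, 82); (NULL, 82); (NULL, 90); (NULL, NULL); (NULL, NULL); (NULL, NULL)

FULL OUTER JOIN keeps every row from both sides; unmatched rows get NULL for the other side's columns.
Matching on a.class_id = b.class_id AND a.zone = b.zone. A NULL in a compared column never satisfies the condition.
Matched pairs: 4; unmatched a rows kept: 5; unmatched b rows kept: 7.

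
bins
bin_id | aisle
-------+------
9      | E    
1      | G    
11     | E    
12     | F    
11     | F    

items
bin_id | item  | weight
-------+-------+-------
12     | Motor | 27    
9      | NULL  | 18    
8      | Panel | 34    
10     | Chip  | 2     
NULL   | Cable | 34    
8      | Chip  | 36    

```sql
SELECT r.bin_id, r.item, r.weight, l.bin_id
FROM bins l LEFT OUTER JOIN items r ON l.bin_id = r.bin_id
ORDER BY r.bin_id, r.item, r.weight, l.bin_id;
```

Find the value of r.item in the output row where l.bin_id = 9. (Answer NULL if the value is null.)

LEFT JOIN keeps every row from `bins`; unmatched rows get NULL for `items`'s columns.
Matching on l.bin_id = r.bin_id. A NULL in a compared column never satisfies the condition.
Matched pairs: 2; unmatched l rows kept: 3.

NULL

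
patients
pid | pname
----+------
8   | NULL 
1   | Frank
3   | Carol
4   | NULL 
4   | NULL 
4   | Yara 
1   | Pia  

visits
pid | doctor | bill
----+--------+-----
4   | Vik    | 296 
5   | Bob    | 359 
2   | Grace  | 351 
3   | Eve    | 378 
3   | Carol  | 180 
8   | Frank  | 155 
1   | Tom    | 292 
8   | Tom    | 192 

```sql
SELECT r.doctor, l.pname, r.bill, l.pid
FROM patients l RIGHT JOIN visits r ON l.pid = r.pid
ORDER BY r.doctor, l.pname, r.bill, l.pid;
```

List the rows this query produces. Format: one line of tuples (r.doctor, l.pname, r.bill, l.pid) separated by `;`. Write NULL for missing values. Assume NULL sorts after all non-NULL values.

RIGHT JOIN keeps every row from `visits`; unmatched rows get NULL for `patients`'s columns.
Matching on l.pid = r.pid.
Matched pairs: 9; unmatched r rows kept: 2.

(Bob, NULL, 359, NULL); (Carol, Carol, 180, 3); (Eve, Carol, 378, 3); (Frank, NULL, 155, 8); (Grace, NULL, 351, NULL); (Tom, Frank, 292, 1); (Tom, Pia, 292, 1); (Tom, NULL, 192, 8); (Vik, Yara, 296, 4); (Vik, NULL, 296, 4); (Vik, NULL, 296, 4)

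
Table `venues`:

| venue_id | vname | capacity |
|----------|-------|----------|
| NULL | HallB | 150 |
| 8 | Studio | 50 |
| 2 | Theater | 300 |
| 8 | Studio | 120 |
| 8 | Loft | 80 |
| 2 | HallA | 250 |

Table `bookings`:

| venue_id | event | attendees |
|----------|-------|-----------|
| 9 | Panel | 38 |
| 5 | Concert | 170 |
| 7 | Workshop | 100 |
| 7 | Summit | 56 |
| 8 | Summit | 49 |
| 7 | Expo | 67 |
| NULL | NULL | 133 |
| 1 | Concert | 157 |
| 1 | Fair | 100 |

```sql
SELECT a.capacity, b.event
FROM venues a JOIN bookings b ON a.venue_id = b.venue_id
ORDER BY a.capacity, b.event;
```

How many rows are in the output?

3

INNER JOIN keeps only pairs where the ON condition holds.
Matching on a.venue_id = b.venue_id. A NULL in a compared column never satisfies the condition.
- a (venue_id=NULL) has no partner → excluded.
- a (venue_id=8) pairs with 1 row(s) of b.
- a (venue_id=2) has no partner → excluded.
- a (venue_id=8) pairs with 1 row(s) of b.
- a (venue_id=8) pairs with 1 row(s) of b.
- a (venue_id=2) has no partner → excluded.
Total: 3 rows.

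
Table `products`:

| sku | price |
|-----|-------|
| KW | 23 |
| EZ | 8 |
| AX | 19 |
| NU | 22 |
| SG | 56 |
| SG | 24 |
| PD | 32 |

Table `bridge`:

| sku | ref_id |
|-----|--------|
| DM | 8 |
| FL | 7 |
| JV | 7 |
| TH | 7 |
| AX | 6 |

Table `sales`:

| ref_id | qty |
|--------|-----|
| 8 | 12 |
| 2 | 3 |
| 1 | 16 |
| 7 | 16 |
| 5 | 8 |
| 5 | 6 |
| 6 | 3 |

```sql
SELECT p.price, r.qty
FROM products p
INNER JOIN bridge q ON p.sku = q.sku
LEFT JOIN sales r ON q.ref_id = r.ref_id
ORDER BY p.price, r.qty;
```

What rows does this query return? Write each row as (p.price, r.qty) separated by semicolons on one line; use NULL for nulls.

(19, 3)

Evaluate left to right. First `products p INNER JOIN bridge q` on sku: 1 row(s).
Then LEFT JOIN `sales r` on ref_id: each of those 1 rows is kept; rows whose q.ref_id has no match in r get NULL for r's columns.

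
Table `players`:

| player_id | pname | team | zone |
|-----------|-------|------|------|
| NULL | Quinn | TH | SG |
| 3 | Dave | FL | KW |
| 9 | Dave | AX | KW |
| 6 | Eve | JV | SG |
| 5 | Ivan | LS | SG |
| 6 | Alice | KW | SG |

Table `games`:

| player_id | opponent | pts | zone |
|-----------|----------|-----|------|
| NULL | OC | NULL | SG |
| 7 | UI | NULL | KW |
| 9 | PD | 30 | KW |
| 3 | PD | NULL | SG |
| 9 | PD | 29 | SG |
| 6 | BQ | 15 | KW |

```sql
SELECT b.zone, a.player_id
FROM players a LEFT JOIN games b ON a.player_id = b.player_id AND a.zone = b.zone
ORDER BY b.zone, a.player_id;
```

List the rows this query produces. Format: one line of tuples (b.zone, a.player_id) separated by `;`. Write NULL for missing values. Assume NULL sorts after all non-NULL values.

LEFT JOIN keeps every row from `players`; unmatched rows get NULL for `games`'s columns.
Matching on a.player_id = b.player_id AND a.zone = b.zone. A NULL in a compared column never satisfies the condition.
Matched pairs: 1; unmatched a rows kept: 5.

(KW, 9); (NULL, 3); (NULL, 5); (NULL, 6); (NULL, 6); (NULL, NULL)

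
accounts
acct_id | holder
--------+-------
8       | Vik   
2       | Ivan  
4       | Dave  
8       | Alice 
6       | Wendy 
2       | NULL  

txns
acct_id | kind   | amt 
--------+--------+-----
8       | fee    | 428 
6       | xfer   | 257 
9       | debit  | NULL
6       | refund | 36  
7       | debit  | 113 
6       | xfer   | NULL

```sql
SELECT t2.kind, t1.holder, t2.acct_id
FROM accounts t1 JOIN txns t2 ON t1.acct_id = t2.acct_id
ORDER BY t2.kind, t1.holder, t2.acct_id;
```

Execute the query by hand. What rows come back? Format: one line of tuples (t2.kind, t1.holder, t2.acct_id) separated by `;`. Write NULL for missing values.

(fee, Alice, 8); (fee, Vik, 8); (refund, Wendy, 6); (xfer, Wendy, 6); (xfer, Wendy, 6)

INNER JOIN keeps only pairs where the ON condition holds.
Matching on t1.acct_id = t2.acct_id.
Matched pairs: 5.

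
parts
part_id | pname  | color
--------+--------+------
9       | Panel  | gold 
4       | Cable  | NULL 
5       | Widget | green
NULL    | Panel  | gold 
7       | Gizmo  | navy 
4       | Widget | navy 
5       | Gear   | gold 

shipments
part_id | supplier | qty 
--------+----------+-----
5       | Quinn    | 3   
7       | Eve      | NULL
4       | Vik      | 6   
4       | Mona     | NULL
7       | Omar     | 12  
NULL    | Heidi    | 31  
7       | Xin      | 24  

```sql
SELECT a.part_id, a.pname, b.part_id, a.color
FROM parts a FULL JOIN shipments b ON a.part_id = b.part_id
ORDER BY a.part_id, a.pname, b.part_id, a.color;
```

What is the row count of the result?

12

FULL OUTER JOIN keeps every row from both sides; unmatched rows get NULL for the other side's columns.
Matching on a.part_id = b.part_id. A NULL in a compared column never satisfies the condition.
- a[0] part_id=9 → no match; kept with NULLs on the b side.
- a[1] part_id=4 → 2 match(es) in b → 2 row(s).
- a[2] part_id=5 → 1 match(es) in b → 1 row(s).
- a[3] part_id=NULL → no match; kept with NULLs on the b side.
- a[4] part_id=7 → 3 match(es) in b → 3 row(s).
- a[5] part_id=4 → 2 match(es) in b → 2 row(s).
- a[6] part_id=5 → 1 match(es) in b → 1 row(s).
- 1 b row(s) had no a match → kept, a columns NULL.
Total: 9 matched + 3 padded = 12 rows.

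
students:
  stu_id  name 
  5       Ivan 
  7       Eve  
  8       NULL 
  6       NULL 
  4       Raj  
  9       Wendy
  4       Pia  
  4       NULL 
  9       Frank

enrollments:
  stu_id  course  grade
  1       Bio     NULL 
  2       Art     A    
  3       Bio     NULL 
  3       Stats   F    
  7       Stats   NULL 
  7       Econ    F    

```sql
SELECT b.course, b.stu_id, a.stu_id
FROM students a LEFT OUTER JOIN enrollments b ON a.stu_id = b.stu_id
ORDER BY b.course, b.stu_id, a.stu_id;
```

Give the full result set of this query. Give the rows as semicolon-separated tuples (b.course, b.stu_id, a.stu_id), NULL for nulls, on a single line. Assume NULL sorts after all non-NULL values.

LEFT JOIN keeps every row from `students`; unmatched rows get NULL for `enrollments`'s columns.
Matching on a.stu_id = b.stu_id.
Matched pairs: 2; unmatched a rows kept: 8.

(Econ, 7, 7); (Stats, 7, 7); (NULL, NULL, 4); (NULL, NULL, 4); (NULL, NULL, 4); (NULL, NULL, 5); (NULL, NULL, 6); (NULL, NULL, 8); (NULL, NULL, 9); (NULL, NULL, 9)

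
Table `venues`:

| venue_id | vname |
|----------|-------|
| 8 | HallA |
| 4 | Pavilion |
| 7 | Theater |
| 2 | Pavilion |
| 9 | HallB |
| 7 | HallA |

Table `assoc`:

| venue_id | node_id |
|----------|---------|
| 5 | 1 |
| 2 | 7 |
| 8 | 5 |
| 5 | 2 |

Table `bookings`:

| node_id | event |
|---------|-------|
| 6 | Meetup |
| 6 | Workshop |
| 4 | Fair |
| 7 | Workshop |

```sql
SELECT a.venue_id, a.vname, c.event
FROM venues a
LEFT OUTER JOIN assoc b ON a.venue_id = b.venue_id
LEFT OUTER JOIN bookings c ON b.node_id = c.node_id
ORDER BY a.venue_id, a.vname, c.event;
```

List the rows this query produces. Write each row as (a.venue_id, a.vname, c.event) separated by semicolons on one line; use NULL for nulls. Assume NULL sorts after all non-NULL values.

Joins associate left-to-right: venues LEFT JOIN assoc on venue_id gives 6 intermediate row(s).
Then LEFT JOIN `bookings c` on node_id: each of those 6 rows is kept; rows whose b.node_id has no match in c get NULL for c's columns.

(2, Pavilion, Workshop); (4, Pavilion, NULL); (7, HallA, NULL); (7, Theater, NULL); (8, HallA, NULL); (9, HallB, NULL)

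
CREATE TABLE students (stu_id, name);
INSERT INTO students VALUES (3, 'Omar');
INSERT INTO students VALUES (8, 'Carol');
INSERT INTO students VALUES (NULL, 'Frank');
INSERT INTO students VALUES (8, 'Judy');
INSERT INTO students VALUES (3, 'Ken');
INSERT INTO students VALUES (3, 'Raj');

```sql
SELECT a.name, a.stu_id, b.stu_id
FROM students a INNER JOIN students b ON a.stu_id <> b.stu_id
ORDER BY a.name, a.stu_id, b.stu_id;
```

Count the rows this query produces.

INNER JOIN keeps only pairs where the ON condition holds.
Matching on a.stu_id <> b.stu_id. A NULL in a compared column never satisfies the condition.
Matched pairs: 12.
Total: 12 rows.

12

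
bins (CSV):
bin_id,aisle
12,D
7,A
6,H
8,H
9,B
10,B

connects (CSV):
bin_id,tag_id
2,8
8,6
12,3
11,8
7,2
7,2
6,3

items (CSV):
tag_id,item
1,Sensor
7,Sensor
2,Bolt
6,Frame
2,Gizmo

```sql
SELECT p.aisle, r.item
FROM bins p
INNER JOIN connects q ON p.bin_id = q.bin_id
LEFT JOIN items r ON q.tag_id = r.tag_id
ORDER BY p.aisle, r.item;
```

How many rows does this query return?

Evaluate left to right. First `bins p INNER JOIN connects q` on bin_id: 5 row(s).
Then LEFT JOIN `items r` on tag_id: each of those 5 rows is kept; rows whose q.tag_id has no match in r get NULL for r's columns.
Result: 7 row(s).

7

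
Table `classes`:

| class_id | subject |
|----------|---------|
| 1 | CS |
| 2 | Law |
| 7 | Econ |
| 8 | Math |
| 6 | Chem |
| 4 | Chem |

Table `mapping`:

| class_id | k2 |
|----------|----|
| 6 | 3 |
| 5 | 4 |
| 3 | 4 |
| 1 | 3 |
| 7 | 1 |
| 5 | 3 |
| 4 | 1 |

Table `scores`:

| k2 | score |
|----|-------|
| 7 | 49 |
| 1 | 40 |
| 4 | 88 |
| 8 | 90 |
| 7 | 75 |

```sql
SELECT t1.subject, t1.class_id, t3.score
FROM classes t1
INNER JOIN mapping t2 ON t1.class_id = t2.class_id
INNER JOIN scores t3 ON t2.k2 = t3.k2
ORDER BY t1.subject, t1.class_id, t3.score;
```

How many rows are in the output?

2

Evaluate left to right. First `classes t1 INNER JOIN mapping t2` on class_id: 4 row(s).
Then INNER JOIN `scores t3` on k2: keep only rows whose t2.k2 appears in t3.
Result: 2 row(s).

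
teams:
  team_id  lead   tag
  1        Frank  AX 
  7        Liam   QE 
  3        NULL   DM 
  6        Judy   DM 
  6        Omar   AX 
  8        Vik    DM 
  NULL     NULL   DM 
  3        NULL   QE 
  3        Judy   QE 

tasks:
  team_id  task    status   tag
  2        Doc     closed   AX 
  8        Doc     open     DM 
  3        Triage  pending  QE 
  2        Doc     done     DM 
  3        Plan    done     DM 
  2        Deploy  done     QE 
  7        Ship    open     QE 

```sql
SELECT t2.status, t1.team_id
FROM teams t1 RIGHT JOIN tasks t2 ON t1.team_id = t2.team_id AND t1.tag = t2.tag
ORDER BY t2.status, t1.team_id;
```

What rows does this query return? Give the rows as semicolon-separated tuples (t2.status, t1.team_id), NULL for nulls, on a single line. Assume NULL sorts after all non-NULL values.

(closed, NULL); (done, 3); (done, NULL); (done, NULL); (open, 7); (open, 8); (pending, 3); (pending, 3)

RIGHT JOIN keeps every row from `tasks`; unmatched rows get NULL for `teams`'s columns.
Matching on t1.team_id = t2.team_id AND t1.tag = t2.tag. A NULL in a compared column never satisfies the condition.
- team_id=1, tag=AX: no matching t2 row.
- team_id=7, tag=QE: 1 matching t2 row(s), so 1 row(s) emitted.
- team_id=3, tag=DM: 1 matching t2 row(s), so 1 row(s) emitted.
- team_id=6, tag=DM: no matching t2 row.
- team_id=6, tag=AX: no matching t2 row.
- team_id=8, tag=DM: 1 matching t2 row(s), so 1 row(s) emitted.
- team_id=NULL, tag=DM: no matching t2 row.
- team_id=3, tag=QE: 1 matching t2 row(s), so 1 row(s) emitted.
- team_id=3, tag=QE: 1 matching t2 row(s), so 1 row(s) emitted.
- plus 3 unmatched t2 row(s), each kept with NULL t1 columns.
After projecting and ordering:
t2.status | t1.team_id
closed | NULL
done | 3
done | NULL
done | NULL
open | 7
open | 8
pending | 3
pending | 3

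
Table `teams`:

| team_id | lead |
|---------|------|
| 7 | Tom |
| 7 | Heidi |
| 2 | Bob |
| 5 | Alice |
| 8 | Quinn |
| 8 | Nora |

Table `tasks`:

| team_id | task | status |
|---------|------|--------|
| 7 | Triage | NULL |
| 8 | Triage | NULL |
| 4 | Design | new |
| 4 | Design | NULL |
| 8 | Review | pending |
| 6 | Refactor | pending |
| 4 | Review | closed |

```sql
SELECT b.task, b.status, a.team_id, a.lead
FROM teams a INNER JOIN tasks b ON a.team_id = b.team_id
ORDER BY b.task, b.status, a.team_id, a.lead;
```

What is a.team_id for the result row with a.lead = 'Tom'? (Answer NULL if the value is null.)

7

INNER JOIN keeps only pairs where the ON condition holds.
Matching on a.team_id = b.team_id.
- a (team_id=7) pairs with 1 row(s) of b.
- a (team_id=7) pairs with 1 row(s) of b.
- a (team_id=2) has no partner → excluded.
- a (team_id=5) has no partner → excluded.
- a (team_id=8) pairs with 2 row(s) of b.
- a (team_id=8) pairs with 2 row(s) of b.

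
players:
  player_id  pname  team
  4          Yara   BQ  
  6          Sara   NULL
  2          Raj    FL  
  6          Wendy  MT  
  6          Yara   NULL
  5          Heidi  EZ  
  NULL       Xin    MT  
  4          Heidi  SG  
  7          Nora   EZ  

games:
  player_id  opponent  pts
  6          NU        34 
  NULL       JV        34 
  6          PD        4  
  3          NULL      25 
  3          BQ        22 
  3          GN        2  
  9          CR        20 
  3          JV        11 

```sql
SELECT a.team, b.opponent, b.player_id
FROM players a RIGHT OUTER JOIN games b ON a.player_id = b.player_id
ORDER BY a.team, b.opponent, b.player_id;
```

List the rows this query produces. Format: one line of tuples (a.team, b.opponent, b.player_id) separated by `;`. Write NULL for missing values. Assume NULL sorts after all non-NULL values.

(MT, NU, 6); (MT, PD, 6); (NULL, BQ, 3); (NULL, CR, 9); (NULL, GN, 3); (NULL, JV, 3); (NULL, JV, NULL); (NULL, NU, 6); (NULL, NU, 6); (NULL, PD, 6); (NULL, PD, 6); (NULL, NULL, 3)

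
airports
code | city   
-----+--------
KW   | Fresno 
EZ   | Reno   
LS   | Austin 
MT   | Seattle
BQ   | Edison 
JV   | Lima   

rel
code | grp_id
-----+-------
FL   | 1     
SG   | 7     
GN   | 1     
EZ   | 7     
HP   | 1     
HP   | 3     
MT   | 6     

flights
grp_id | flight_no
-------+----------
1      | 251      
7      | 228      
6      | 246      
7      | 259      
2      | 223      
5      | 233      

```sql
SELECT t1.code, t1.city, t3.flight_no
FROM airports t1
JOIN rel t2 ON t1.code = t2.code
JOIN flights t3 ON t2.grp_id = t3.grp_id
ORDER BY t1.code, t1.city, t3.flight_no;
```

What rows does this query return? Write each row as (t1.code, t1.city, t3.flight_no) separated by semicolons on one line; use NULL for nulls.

(EZ, Reno, 228); (EZ, Reno, 259); (MT, Seattle, 246)

Step 1 — t1 INNER JOIN t2 on code → 2 row(s).
Then INNER JOIN `flights t3` on grp_id: keep only rows whose t2.grp_id appears in t3.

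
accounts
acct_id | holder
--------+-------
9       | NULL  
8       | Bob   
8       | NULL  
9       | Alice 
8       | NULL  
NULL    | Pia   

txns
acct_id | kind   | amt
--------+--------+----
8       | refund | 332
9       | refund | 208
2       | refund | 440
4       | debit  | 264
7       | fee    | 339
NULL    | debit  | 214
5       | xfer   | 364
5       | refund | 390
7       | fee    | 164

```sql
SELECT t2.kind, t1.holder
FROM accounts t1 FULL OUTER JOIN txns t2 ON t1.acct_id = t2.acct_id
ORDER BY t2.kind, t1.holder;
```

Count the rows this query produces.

13

FULL OUTER JOIN keeps every row from both sides; unmatched rows get NULL for the other side's columns.
Matching on t1.acct_id = t2.acct_id. A NULL in a compared column never satisfies the condition.
- acct_id=9: 1 matching t2 row(s), so 1 row(s) emitted.
- acct_id=8: 1 matching t2 row(s), so 1 row(s) emitted.
- acct_id=8: 1 matching t2 row(s), so 1 row(s) emitted.
- acct_id=9: 1 matching t2 row(s), so 1 row(s) emitted.
- acct_id=8: 1 matching t2 row(s), so 1 row(s) emitted.
- acct_id=NULL: no t2 row matches, row kept with t2 columns NULL.
- plus 7 unmatched t2 row(s), each kept with NULL t1 columns.
Total: 5 matched + 8 padded = 13 rows.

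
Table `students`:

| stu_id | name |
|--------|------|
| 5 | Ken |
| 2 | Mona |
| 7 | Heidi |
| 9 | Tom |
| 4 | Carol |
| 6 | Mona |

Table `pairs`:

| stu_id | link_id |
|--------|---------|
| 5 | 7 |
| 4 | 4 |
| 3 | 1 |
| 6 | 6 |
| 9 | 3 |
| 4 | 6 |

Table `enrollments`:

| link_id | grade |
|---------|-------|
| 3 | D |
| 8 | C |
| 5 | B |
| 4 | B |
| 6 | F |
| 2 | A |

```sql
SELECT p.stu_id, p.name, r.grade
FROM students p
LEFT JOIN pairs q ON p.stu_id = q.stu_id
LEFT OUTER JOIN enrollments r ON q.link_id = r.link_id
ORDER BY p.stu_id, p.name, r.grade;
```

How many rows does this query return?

Step 1 — p LEFT JOIN q on stu_id → 7 row(s).
Then LEFT JOIN `enrollments r` on link_id: each of those 7 rows is kept; rows whose q.link_id has no match in r get NULL for r's columns.
Result: 7 row(s).

7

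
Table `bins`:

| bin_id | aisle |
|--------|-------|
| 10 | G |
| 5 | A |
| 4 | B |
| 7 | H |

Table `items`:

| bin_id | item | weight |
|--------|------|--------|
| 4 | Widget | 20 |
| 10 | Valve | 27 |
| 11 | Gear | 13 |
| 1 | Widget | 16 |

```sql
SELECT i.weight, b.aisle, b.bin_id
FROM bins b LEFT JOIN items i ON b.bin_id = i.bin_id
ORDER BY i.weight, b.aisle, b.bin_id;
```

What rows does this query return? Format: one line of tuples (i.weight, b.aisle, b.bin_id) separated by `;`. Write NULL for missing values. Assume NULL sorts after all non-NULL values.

(20, B, 4); (27, G, 10); (NULL, A, 5); (NULL, H, 7)

LEFT JOIN keeps every row from `bins`; unmatched rows get NULL for `items`'s columns.
Matching on b.bin_id = i.bin_id.
Matched pairs: 2; unmatched b rows kept: 2.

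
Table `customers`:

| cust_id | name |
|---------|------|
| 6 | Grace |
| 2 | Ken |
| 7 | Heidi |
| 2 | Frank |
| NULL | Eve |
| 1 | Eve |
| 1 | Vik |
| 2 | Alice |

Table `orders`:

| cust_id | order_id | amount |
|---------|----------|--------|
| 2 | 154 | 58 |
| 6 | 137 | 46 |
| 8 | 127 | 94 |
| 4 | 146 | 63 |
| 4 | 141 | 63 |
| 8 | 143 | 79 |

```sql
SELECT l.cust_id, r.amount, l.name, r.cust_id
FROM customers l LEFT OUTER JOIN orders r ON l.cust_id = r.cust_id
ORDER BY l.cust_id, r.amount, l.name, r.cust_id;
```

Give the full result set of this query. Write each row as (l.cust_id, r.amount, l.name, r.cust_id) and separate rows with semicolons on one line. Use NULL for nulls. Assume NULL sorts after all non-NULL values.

(1, NULL, Eve, NULL); (1, NULL, Vik, NULL); (2, 58, Alice, 2); (2, 58, Frank, 2); (2, 58, Ken, 2); (6, 46, Grace, 6); (7, NULL, Heidi, NULL); (NULL, NULL, Eve, NULL)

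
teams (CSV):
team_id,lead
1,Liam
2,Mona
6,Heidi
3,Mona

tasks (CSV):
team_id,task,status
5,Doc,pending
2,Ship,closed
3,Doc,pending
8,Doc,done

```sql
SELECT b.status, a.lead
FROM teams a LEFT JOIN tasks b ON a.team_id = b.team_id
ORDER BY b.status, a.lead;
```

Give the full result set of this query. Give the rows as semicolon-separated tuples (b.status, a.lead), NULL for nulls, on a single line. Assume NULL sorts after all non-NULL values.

LEFT JOIN keeps every row from `teams`; unmatched rows get NULL for `tasks`'s columns.
Matching on a.team_id = b.team_id.
- a (team_id=1) has no partner → padded with NULL.
- a (team_id=2) pairs with 1 row(s) of b.
- a (team_id=6) has no partner → padded with NULL.
- a (team_id=3) pairs with 1 row(s) of b.
After projecting and ordering:
b.status | a.lead
closed | Mona
pending | Mona
NULL | Heidi
NULL | Liam

(closed, Mona); (pending, Mona); (NULL, Heidi); (NULL, Liam)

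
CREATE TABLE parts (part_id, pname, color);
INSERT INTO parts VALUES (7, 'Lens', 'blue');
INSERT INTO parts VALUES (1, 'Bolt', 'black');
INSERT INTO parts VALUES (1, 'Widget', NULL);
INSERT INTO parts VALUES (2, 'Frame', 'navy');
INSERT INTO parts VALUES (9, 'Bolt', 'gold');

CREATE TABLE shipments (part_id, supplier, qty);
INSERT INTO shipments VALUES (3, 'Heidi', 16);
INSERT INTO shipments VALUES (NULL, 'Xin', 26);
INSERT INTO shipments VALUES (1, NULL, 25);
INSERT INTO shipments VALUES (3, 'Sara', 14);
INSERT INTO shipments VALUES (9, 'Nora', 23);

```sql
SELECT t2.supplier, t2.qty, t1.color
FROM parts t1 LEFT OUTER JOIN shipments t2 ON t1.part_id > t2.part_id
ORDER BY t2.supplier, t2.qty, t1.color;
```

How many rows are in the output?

LEFT JOIN keeps every row from `parts`; unmatched rows get NULL for `shipments`'s columns.
Matching on t1.part_id > t2.part_id. A NULL in a compared column never satisfies the condition.
- t1[0] part_id=7 → 3 match(es) in t2 → 3 row(s).
- t1[1] part_id=1 → no match; kept with NULLs on the t2 side.
- t1[2] part_id=1 → no match; kept with NULLs on the t2 side.
- t1[3] part_id=2 → 1 match(es) in t2 → 1 row(s).
- t1[4] part_id=9 → 3 match(es) in t2 → 3 row(s).
Total: 7 matched + 2 padded = 9 rows.

9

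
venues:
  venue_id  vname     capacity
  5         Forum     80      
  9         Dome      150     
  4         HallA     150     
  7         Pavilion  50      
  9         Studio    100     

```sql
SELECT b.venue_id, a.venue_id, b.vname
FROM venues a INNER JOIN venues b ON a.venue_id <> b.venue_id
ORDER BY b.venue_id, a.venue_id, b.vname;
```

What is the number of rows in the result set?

18

INNER JOIN keeps only pairs where the ON condition holds.
Matching on a.venue_id <> b.venue_id.
- a[0] venue_id=5 → 4 match(es) in b → 4 row(s).
- a[1] venue_id=9 → 3 match(es) in b → 3 row(s).
- a[2] venue_id=4 → 4 match(es) in b → 4 row(s).
- a[3] venue_id=7 → 4 match(es) in b → 4 row(s).
- a[4] venue_id=9 → 3 match(es) in b → 3 row(s).
Total: 18 rows.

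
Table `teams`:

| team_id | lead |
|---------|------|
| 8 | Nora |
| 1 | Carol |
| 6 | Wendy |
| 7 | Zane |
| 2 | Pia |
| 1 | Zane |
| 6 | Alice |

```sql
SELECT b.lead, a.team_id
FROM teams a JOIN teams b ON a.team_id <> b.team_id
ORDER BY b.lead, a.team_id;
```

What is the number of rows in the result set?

38

INNER JOIN keeps only pairs where the ON condition holds.
Matching on a.team_id <> b.team_id.
- a[0] team_id=8 → 6 match(es) in b → 6 row(s).
- a[1] team_id=1 → 5 match(es) in b → 5 row(s).
- a[2] team_id=6 → 5 match(es) in b → 5 row(s).
- a[3] team_id=7 → 6 match(es) in b → 6 row(s).
- a[4] team_id=2 → 6 match(es) in b → 6 row(s).
- a[5] team_id=1 → 5 match(es) in b → 5 row(s).
- a[6] team_id=6 → 5 match(es) in b → 5 row(s).
Total: 38 rows.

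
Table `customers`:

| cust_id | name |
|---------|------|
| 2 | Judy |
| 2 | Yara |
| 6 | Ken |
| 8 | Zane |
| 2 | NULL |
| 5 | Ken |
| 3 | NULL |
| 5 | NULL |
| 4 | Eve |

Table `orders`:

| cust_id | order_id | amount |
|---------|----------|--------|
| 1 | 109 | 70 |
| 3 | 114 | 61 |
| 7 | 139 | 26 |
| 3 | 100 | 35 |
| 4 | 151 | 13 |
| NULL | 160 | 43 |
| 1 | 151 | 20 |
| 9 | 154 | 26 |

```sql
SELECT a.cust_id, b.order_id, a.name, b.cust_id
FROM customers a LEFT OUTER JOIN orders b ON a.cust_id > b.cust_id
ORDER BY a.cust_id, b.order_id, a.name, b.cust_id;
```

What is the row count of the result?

33

LEFT JOIN keeps every row from `customers`; unmatched rows get NULL for `orders`'s columns.
Matching on a.cust_id > b.cust_id. A NULL in a compared column never satisfies the condition.
Matched pairs: 33; unmatched a rows kept: 0.
Total: 33 rows.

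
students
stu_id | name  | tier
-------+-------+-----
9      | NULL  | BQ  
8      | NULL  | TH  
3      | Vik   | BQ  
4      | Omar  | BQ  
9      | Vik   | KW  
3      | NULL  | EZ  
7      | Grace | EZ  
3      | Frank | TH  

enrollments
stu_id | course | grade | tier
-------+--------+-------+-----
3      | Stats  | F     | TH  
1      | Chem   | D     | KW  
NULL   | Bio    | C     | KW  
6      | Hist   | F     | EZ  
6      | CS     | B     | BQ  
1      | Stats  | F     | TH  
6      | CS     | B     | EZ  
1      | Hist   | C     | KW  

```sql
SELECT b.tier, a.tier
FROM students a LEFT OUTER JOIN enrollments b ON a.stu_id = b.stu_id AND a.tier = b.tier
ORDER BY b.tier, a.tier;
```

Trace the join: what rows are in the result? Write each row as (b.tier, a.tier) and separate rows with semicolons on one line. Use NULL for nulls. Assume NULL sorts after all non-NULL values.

LEFT JOIN keeps every row from `students`; unmatched rows get NULL for `enrollments`'s columns.
Matching on a.stu_id = b.stu_id AND a.tier = b.tier. A NULL in a compared column never satisfies the condition.
- a (stu_id=9, tier=BQ) has no partner → padded with NULL.
- a (stu_id=8, tier=TH) has no partner → padded with NULL.
- a (stu_id=3, tier=BQ) has no partner → padded with NULL.
- a (stu_id=4, tier=BQ) has no partner → padded with NULL.
- a (stu_id=9, tier=KW) has no partner → padded with NULL.
- a (stu_id=3, tier=EZ) has no partner → padded with NULL.
- a (stu_id=7, tier=EZ) has no partner → padded with NULL.
- a (stu_id=3, tier=TH) pairs with 1 row(s) of b.
After projecting and ordering:
b.tier | a.tier
TH | TH
NULL | BQ
NULL | BQ
NULL | BQ
NULL | EZ
NULL | EZ
NULL | KW
NULL | TH

(TH, TH); (NULL, BQ); (NULL, BQ); (NULL, BQ); (NULL, EZ); (NULL, EZ); (NULL, KW); (NULL, TH)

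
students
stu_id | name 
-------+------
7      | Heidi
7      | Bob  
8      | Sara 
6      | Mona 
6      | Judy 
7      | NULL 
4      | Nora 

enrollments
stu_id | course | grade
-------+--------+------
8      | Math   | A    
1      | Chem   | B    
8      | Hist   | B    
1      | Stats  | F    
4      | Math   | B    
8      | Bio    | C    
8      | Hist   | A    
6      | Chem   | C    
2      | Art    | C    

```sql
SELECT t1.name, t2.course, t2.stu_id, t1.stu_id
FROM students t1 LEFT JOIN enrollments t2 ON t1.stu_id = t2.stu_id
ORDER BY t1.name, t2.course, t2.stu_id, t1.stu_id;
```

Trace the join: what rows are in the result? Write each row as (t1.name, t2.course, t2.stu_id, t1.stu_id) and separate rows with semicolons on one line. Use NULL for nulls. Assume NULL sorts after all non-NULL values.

LEFT JOIN keeps every row from `students`; unmatched rows get NULL for `enrollments`'s columns.
Matching on t1.stu_id = t2.stu_id.
Matched pairs: 7; unmatched t1 rows kept: 3.

(Bob, NULL, NULL, 7); (Heidi, NULL, NULL, 7); (Judy, Chem, 6, 6); (Mona, Chem, 6, 6); (Nora, Math, 4, 4); (Sara, Bio, 8, 8); (Sara, Hist, 8, 8); (Sara, Hist, 8, 8); (Sara, Math, 8, 8); (NULL, NULL, NULL, 7)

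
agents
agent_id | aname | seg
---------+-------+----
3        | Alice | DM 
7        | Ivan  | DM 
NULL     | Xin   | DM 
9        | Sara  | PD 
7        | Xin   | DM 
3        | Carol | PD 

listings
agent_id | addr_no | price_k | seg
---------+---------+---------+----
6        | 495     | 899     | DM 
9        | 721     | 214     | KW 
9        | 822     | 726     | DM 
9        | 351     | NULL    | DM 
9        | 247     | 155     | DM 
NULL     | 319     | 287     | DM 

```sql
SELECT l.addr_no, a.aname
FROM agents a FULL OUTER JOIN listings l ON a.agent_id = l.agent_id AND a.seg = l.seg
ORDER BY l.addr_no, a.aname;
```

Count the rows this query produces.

12

FULL OUTER JOIN keeps every row from both sides; unmatched rows get NULL for the other side's columns.
Matching on a.agent_id = l.agent_id AND a.seg = l.seg. A NULL in a compared column never satisfies the condition.
- a[0] agent_id=3, seg=DM → no match; kept with NULLs on the l side.
- a[1] agent_id=7, seg=DM → no match; kept with NULLs on the l side.
- a[2] agent_id=NULL, seg=DM → no match; kept with NULLs on the l side.
- a[3] agent_id=9, seg=PD → no match; kept with NULLs on the l side.
- a[4] agent_id=7, seg=DM → no match; kept with NULLs on the l side.
- a[5] agent_id=3, seg=PD → no match; kept with NULLs on the l side.
- plus 6 unmatched l row(s), each kept with NULL a columns.
Total: 0 matched + 12 padded = 12 rows.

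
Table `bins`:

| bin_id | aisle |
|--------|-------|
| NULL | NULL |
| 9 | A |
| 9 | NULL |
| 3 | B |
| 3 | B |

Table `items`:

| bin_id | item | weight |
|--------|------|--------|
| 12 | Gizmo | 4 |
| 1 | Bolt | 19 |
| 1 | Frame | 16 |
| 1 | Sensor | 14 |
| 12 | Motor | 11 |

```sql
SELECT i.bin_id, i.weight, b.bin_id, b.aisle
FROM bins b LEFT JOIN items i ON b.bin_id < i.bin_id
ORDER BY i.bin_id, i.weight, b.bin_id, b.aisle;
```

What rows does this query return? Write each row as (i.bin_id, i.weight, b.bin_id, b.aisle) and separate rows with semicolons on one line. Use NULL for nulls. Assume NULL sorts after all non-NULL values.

(12, 4, 3, B); (12, 4, 3, B); (12, 4, 9, A); (12, 4, 9, NULL); (12, 11, 3, B); (12, 11, 3, B); (12, 11, 9, A); (12, 11, 9, NULL); (NULL, NULL, NULL, NULL)

LEFT JOIN keeps every row from `bins`; unmatched rows get NULL for `items`'s columns.
Matching on b.bin_id < i.bin_id. A NULL in a compared column never satisfies the condition.
- bin_id=NULL: no i row matches, row kept with i columns NULL.
- bin_id=9: 2 matching i row(s), so 2 row(s) emitted.
- bin_id=9: 2 matching i row(s), so 2 row(s) emitted.
- bin_id=3: 2 matching i row(s), so 2 row(s) emitted.
- bin_id=3: 2 matching i row(s), so 2 row(s) emitted.
After projecting and ordering:
i.bin_id | i.weight | b.bin_id | b.aisle
12 | 4 | 3 | B
12 | 4 | 3 | B
12 | 4 | 9 | A
12 | 4 | 9 | NULL
12 | 11 | 3 | B
12 | 11 | 3 | B
12 | 11 | 9 | A
12 | 11 | 9 | NULL
NULL | NULL | NULL | NULL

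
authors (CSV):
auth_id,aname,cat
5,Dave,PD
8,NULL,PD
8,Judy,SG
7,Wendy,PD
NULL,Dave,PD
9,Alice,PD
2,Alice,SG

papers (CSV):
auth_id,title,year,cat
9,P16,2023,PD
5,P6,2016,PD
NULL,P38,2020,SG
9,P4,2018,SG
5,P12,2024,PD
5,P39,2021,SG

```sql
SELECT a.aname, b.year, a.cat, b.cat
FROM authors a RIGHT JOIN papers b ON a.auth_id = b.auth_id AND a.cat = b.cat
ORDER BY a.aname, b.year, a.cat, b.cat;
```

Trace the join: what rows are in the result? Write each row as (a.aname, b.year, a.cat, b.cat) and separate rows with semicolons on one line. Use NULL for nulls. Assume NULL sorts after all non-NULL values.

RIGHT JOIN keeps every row from `papers`; unmatched rows get NULL for `authors`'s columns.
Matching on a.auth_id = b.auth_id AND a.cat = b.cat. A NULL in a compared column never satisfies the condition.
Matched pairs: 3; unmatched b rows kept: 3.

(Alice, 2023, PD, PD); (Dave, 2016, PD, PD); (Dave, 2024, PD, PD); (NULL, 2018, NULL, SG); (NULL, 2020, NULL, SG); (NULL, 2021, NULL, SG)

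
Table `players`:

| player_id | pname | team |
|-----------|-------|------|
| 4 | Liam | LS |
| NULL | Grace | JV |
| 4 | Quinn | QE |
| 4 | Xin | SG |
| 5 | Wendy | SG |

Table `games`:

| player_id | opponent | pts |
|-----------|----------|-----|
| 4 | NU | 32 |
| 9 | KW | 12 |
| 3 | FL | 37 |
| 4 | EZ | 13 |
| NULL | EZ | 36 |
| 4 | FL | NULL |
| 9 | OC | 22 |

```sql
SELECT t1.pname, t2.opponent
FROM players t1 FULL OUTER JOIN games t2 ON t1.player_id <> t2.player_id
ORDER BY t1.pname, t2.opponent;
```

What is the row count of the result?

FULL OUTER JOIN keeps every row from both sides; unmatched rows get NULL for the other side's columns.
Matching on t1.player_id <> t2.player_id. A NULL in a compared column never satisfies the condition.
- player_id=4: 3 matching t2 row(s), so 3 row(s) emitted.
- player_id=NULL: no t2 row matches, row kept with t2 columns NULL.
- player_id=4: 3 matching t2 row(s), so 3 row(s) emitted.
- player_id=4: 3 matching t2 row(s), so 3 row(s) emitted.
- player_id=5: 6 matching t2 row(s), so 6 row(s) emitted.
- plus 1 unmatched t2 row(s), each kept with NULL t1 columns.
Total: 15 matched + 2 padded = 17 rows.

17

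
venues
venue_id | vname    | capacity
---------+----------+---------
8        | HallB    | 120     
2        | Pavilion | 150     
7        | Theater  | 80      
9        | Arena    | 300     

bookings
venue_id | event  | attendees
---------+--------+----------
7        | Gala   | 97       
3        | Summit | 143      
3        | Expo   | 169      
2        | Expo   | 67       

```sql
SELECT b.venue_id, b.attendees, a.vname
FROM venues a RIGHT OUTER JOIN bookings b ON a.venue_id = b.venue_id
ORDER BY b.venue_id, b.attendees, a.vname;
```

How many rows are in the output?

RIGHT JOIN keeps every row from `bookings`; unmatched rows get NULL for `venues`'s columns.
Matching on a.venue_id = b.venue_id.
- venue_id=8: no matching b row.
- venue_id=2: 1 matching b row(s), so 1 row(s) emitted.
- venue_id=7: 1 matching b row(s), so 1 row(s) emitted.
- venue_id=9: no matching b row.
- plus 2 unmatched b row(s), each kept with NULL a columns.
Total: 2 matched + 2 padded = 4 rows.

4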